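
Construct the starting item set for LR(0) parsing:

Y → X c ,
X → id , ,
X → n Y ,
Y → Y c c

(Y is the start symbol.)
{ [X → . id , ,], [X → . n Y ,], [Y → . X c ,], [Y → . Y c c], [Y' → . Y] }

First, augment the grammar with Y' → Y
I₀ = CLOSURE({ [Y' → . Y] }):
  [Y' → . Y] has the dot before Y: add [Y → . X c ,], [Y → . Y c c]
  [Y → . X c ,] has the dot before X: add [X → . id , ,], [X → . n Y ,]
No further items can be added.

I₀ = { [X → . id , ,], [X → . n Y ,], [Y → . X c ,], [Y → . Y c c], [Y' → . Y] }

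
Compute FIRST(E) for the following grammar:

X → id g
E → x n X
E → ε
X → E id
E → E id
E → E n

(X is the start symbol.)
{ 'id', 'n', 'x', ε }

From E → x n X:
  - x is a terminal: add 'x' and stop
From E → ε:
  - ε-production, so ε ∈ FIRST(E)
From E → E id:
  - E is the symbol being defined: contributes nothing new
    E is nullable, so continue to the next symbol
  - id is a terminal: add 'id' and stop
From E → E n:
  - E is the symbol being defined: contributes nothing new
    E is nullable, so continue to the next symbol
  - n is a terminal: add 'n' and stop

Collecting: FIRST(E) = { 'id', 'n', 'x', ε }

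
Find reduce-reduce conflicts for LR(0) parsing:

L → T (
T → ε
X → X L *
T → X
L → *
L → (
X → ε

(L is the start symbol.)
A reduce-reduce conflict occurs when an LR(0) state has two complete items [A → α .] and [B → β .] — both call for a reduction, and with no lookahead the parser cannot choose between them.

Augment with L' → L and build the canonical LR(0) collection (I0 = CLOSURE({[L' → . L]}), then GOTO on every symbol after a dot until no new states appear). It has 9 states:
  I0: { [L → . (], [L → . *], [L → . T (], [L' → . L], [T → . X], [T → .], [X → . X L *], [X → .] }  — shift, 2 reduces
  I1: { [L → ( .] }  — reduce
  I2: { [L → * .] }  — reduce
  I3: { [L' → L .] }  — accept
  I4: { [L → T . (] }  — shift
  I5: { [L → . (], [L → . *], [L → . T (], [T → . X], [T → .], [T → X .], [X → . X L *], [X → .], [X → X . L *] }  — shift, 3 reduces
  I6: { [X → X L . *] }  — shift
  I7: { [X → X L * .] }  — reduce
  I8: { [L → T ( .] }  — reduce

I0 contains complete items [T → .], [X → .] — reduce-reduce conflict.
I5 contains complete items [T → .], [T → X .], [X → .] — reduce-reduce conflict.

Answer: Yes — I0: [T → .] vs [X → .]; I5: [T → .] vs [T → X .]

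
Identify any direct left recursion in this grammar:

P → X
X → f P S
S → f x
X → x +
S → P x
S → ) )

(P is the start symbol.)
Direct left recursion occurs when N → N α for some non-terminal N (the right-hand side begins with the left-hand side itself).

P → X: starts with X
X → f P S: starts with f
S → f x: starts with f
X → x +: starts with x
S → P x: starts with P
S → ) ): starts with ')'

No direct left recursion found.

Answer: No direct left recursion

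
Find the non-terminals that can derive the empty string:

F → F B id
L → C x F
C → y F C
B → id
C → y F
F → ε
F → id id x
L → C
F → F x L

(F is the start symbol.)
A non-terminal is nullable if it can derive ε (the empty string): either it has an ε-production, or it has a production whose right-hand side consists entirely of nullable non-terminals.

ε-productions: F → ε
So F is immediately nullable.
No further non-terminal can be added: every production for the remaining non-terminals contains a terminal or a non-nullable non-terminal.
Nullable = { 'F' }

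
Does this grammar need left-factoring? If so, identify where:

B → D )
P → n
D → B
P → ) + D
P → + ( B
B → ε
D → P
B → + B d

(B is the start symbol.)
No, left-factoring is not needed

Left-factoring is needed when two productions for the same non-terminal
share a common prefix on the right-hand side.

Productions for B:
  B → D )
  B → ε
  B → + B d
Productions for P:
  P → n
  P → ) + D
  P → + ( B
Productions for D:
  D → B
  D → P

No common prefixes found.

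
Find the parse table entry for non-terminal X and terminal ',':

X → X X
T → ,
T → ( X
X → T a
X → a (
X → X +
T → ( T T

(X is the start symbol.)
X → X X, X → T a, X → X +

To find M[X, ','], we find productions for X where ',' is in the predict set (PREDICT(N → α) = (FIRST(α) \ {ε}) ∪ (FOLLOW(N) if α ⇒* ε)).

Relevant sets:
  FIRST(X) = { '(', ',', 'a' }
  FIRST(T) = { '(', ',' }

X → X X: PREDICT = { '(', ',', 'a' }
  ',' is in predict set, so this production goes in M[X, ',']
X → T a: PREDICT = { '(', ',' }
  ',' is in predict set, so this production goes in M[X, ',']
X → a (: PREDICT = { 'a' }
X → X +: PREDICT = { '(', ',', 'a' }
  ',' is in predict set, so this production goes in M[X, ',']

M[X, ','] = X → X X, X → T a, X → X +  (a multiply-defined cell — the grammar is not LL(1))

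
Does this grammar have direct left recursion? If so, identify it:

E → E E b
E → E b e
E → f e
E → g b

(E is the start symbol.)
Yes, E is left-recursive

Direct left recursion occurs when N → N α for some non-terminal N (the right-hand side begins with the left-hand side itself).

E → E E b: LEFT RECURSIVE (starts with E)
E → E b e: LEFT RECURSIVE (starts with E)
E → f e: starts with f
E → g b: starts with g

The grammar has direct left recursion on: E.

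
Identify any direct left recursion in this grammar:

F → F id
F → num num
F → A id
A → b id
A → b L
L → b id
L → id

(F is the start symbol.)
Yes, F is left-recursive

Direct left recursion occurs when N → N α for some non-terminal N (the right-hand side begins with the left-hand side itself).

F → F id: LEFT RECURSIVE (starts with F)
F → num num: starts with num
F → A id: starts with A
A → b id: starts with b
A → b L: starts with b
L → b id: starts with b
L → id: starts with id

The grammar has direct left recursion on: F.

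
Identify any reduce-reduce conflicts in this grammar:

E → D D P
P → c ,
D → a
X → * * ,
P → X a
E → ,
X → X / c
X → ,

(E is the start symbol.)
A reduce-reduce conflict occurs when an LR(0) state has two complete items [A → α .] and [B → β .] — both call for a reduction, and with no lookahead the parser cannot choose between them.

Augment with E' → E and build the canonical LR(0) collection (I0 = CLOSURE({[E' → . E]}), then GOTO on every symbol after a dot until no new states appear). It has 17 states:
  I0: { [D → . a], [E → . ,], [E → . D D P], [E' → . E] }  — shift
  I1: { [E → , .] }  — reduce
  I2: { [D → . a], [E → D . D P] }  — shift
  I3: { [E' → E .] }  — accept
  I4: { [D → a .] }  — reduce
  I5: { [E → D D . P], [P → . X a], [P → . c ,], [X → . * * ,], [X → . ,], [X → . X / c] }  — shift
  I6: { [X → * . * ,] }  — shift
  I7: { [X → , .] }  — reduce
  I8: { [E → D D P .] }  — reduce
  I9: { [P → X . a], [X → X . / c] }  — shift
  I10: { [P → c . ,] }  — shift
  I11: { [P → c , .] }  — reduce
  I12: { [X → X / . c] }  — shift
  I13: { [P → X a .] }  — reduce
  I14: { [X → X / c .] }  — reduce
  I15: { [X → * * . ,] }  — shift
  I16: { [X → * * , .] }  — reduce

No state contains more than one complete item.

Answer: No reduce-reduce conflicts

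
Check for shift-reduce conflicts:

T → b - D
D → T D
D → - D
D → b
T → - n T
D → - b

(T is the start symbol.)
Yes — I8: [D → b .] vs [T → b . - D]; I11: [D → - b .] vs [T → b . - D]

Augment with T' → T and build the canonical LR(0) collection (I0 = CLOSURE({[T' → . T]}), then GOTO on every symbol after a dot until no new states appear). It has 14 states:
  I0: { [T → . - n T], [T → . b - D], [T' → . T] }  — shift
  I1: { [T → - . n T] }  — shift
  I2: { [T' → T .] }  — accept
  I3: { [T → b . - D] }  — shift
  I4: { [D → . - D], [D → . - b], [D → . T D], [D → . b], [T → . - n T], [T → . b - D], [T → b - . D] }  — shift
  I5: { [D → - . D], [D → - . b], [D → . - D], [D → . - b], [D → . T D], [D → . b], [T → - . n T], [T → . - n T], [T → . b - D] }  — shift
  I6: { [T → b - D .] }  — reduce
  I7: { [D → . - D], [D → . - b], [D → . T D], [D → . b], [D → T . D], [T → . - n T], [T → . b - D] }  — shift
  I8: { [D → b .], [T → b . - D] }  — shift, reduce
  I9: { [D → T D .] }  — reduce
  I10: { [D → - D .] }  — reduce
  I11: { [D → - b .], [D → b .], [T → b . - D] }  — shift, 2 reduces
  I12: { [T → - n . T], [T → . - n T], [T → . b - D] }  — shift
  I13: { [T → - n T .] }  — reduce

I8 contains reduce item [D → b .] and shift item [T → b . - D] — shift-reduce conflict.
I11 contains reduce items [D → - b .], [D → b .] and shift item [T → b . - D] — shift-reduce conflict.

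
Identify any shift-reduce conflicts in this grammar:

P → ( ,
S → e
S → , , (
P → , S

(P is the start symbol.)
No shift-reduce conflicts

A shift-reduce conflict occurs when an LR(0) state has both:
  - a complete (reduce) item [A → α .] (dot at the end), and
  - a shift item [B → β . c γ] (dot before a terminal).

Augment with P' → P and build the canonical LR(0) collection (I0 = CLOSURE({[P' → . P]}), then GOTO on every symbol after a dot until no new states appear). It has 10 states:
  I0: { [P → . ( ,], [P → . , S], [P' → . P] }  — shift
  I1: { [P → ( . ,] }  — shift
  I2: { [P → , . S], [S → . , , (], [S → . e] }  — shift
  I3: { [P' → P .] }  — accept
  I4: { [S → , . , (] }  — shift
  I5: { [P → , S .] }  — reduce
  I6: { [S → e .] }  — reduce
  I7: { [S → , , . (] }  — shift
  I8: { [S → , , ( .] }  — reduce
  I9: { [P → ( , .] }  — reduce

No state contains both a complete item and a shift item.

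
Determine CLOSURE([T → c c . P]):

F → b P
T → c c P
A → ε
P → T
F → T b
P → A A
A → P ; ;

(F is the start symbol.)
To compute CLOSURE, for each item [A → α.Bβ] where B is a non-terminal, add [B → .γ] for all productions B → γ; repeat for the newly added items until nothing changes.

Start with: [T → c c . P]
  [T → c c . P] has the dot before P: add [P → . T], [P → . A A]
  [P → . T] has the dot before T: add [T → . c c P]
  [P → . A A] has the dot before A: add [A → .], [A → . P ; ;]
No further items can be added.

CLOSURE = { [A → . P ; ;], [A → .], [P → . A A], [P → . T], [T → . c c P], [T → c c . P] }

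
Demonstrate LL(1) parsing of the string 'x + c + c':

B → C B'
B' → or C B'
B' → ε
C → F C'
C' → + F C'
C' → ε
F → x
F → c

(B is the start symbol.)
Stack is shown with the top on the left.

Stack        Input        Action
--------------------------------
B $          x + c + c $  output B → C B'
C B' $       x + c + c $  output C → F C'
F C' B' $    x + c + c $  output F → x
x C' B' $    x + c + c $  match 'x'
C' B' $      + c + c $    output C' → + F C'
+ F C' B' $  + c + c $    match '+'
F C' B' $    c + c $      output F → c
c C' B' $    c + c $      match 'c'
C' B' $      + c $        output C' → + F C'
+ F C' B' $  + c $        match '+'
F C' B' $    c $          output F → c
c C' B' $    c $          match 'c'
C' B' $      $            output C' → ε
B' $         $            output B' → ε
$            $            accept

The string is accepted.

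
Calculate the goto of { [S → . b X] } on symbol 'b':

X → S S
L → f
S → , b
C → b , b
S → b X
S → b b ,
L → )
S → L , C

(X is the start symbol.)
{ [L → . )], [L → . f], [S → . , b], [S → . L , C], [S → . b X], [S → . b b ,], [S → b . X], [X → . S S] }

GOTO(I, 'b') = CLOSURE({ [A → αX.β] : [A → α.Xβ] ∈ I, X = 'b' })

Items with dot before 'b', with the dot advanced:
  [S → . b X] → [S → b . X]
Closure of the advanced items:
  [S → b . X] has the dot before X: add [X → . S S]
  [X → . S S] has the dot before S: add [S → . , b], [S → . b X], [S → . b b ,], [S → . L , C]
  [S → . L , C] has the dot before L: add [L → . f], [L → . )]

GOTO = { [L → . )], [L → . f], [S → . , b], [S → . L , C], [S → . b X], [S → . b b ,], [S → b . X], [X → . S S] }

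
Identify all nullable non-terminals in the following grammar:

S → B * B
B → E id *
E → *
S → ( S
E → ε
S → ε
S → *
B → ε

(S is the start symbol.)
A non-terminal is nullable if it can derive ε (the empty string): either it has an ε-production, or it has a production whose right-hand side consists entirely of nullable non-terminals.

ε-productions: E → ε, S → ε, B → ε
So E, S, B are immediately nullable.
Every non-terminal is now nullable.
Nullable = { 'B', 'E', 'S' }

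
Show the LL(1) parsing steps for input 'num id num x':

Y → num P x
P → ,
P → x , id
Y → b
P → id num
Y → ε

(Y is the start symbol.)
LL(1) parsing maintains a stack (initially the start symbol over $) and the input. At each step: if the stack top is a terminal, match it against the current input token; if it is a non-terminal N, replace it with the RHS of M[N, lookahead] (the unique production whose predict set contains the lookahead).

Stack is shown with the top on the left.

Stack       Input           Action
----------------------------------
Y $         num id num x $  output Y → num P x
num P x $   num id num x $  match 'num'
P x $       id num x $      output P → id num
id num x $  id num x $      match 'id'
num x $     num x $         match 'num'
x $         x $             match 'x'
$           $               accept

The string is accepted.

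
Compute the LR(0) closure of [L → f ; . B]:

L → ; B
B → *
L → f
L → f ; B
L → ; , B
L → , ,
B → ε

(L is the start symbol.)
{ [B → . *], [B → .], [L → f ; . B] }

To compute CLOSURE, for each item [A → α.Bβ] where B is a non-terminal, add [B → .γ] for all productions B → γ; repeat for the newly added items until nothing changes.

Start with: [L → f ; . B]
  [L → f ; . B] has the dot before B: add [B → . *], [B → .]
No further items can be added.

CLOSURE = { [B → . *], [B → .], [L → f ; . B] }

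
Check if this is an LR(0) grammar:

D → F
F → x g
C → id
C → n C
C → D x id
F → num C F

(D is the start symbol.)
A grammar is LR(0) if no state in the canonical LR(0) collection has:
  - both a shift item (dot before a terminal) and a complete item (shift-reduce conflict), or
  - two or more complete items (reduce-reduce conflict; the accept item [D' → D .] counts as a complete item here).

Augment with D' → D and build the canonical LR(0) collection (I0 = CLOSURE({[D' → . D]}), then GOTO on every symbol after a dot until no new states appear). It has 14 states:
  I0: { [D → . F], [D' → . D], [F → . num C F], [F → . x g] }  — shift
  I1: { [D' → D .] }  — accept
  I2: { [D → F .] }  — reduce
  I3: { [C → . D x id], [C → . id], [C → . n C], [D → . F], [F → . num C F], [F → . x g], [F → num . C F] }  — shift
  I4: { [F → x . g] }  — shift
  I5: { [F → x g .] }  — reduce
  I6: { [F → . num C F], [F → . x g], [F → num C . F] }  — shift
  I7: { [C → D . x id] }  — shift
  I8: { [C → id .] }  — reduce
  I9: { [C → . D x id], [C → . id], [C → . n C], [C → n . C], [D → . F], [F → . num C F], [F → . x g] }  — shift
  I10: { [C → n C .] }  — reduce
  I11: { [C → D x . id] }  — shift
  I12: { [C → D x id .] }  — reduce
  I13: { [F → num C F .] }  — reduce

Every state is either a pure shift/goto state or contains exactly one complete item and nothing to shift — no conflicts. The grammar is LR(0).

Answer: Yes, the grammar is LR(0)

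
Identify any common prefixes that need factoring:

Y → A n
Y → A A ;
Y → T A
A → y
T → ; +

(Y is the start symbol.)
Left-factoring is needed when two productions for the same non-terminal
share a common prefix on the right-hand side.

Productions for Y:
  Y → A n
  Y → A A ;
  Y → T A

Found common prefix 'A' in productions for Y

Answer: Yes, Y has productions with common prefix 'A'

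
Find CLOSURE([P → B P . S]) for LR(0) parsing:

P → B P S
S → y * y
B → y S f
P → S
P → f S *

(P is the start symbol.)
{ [P → B P . S], [S → . y * y] }

To compute CLOSURE, for each item [A → α.Bβ] where B is a non-terminal, add [B → .γ] for all productions B → γ; repeat for the newly added items until nothing changes.

Start with: [P → B P . S]
  [P → B P . S] has the dot before S: add [S → . y * y]
No further items can be added.

CLOSURE = { [P → B P . S], [S → . y * y] }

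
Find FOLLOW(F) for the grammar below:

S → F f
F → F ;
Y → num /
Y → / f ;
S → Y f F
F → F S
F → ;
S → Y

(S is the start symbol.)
To compute FOLLOW(F), find every occurrence of F on a right-hand side N → α F β: add FIRST(β) \ {ε}, and if β is empty or nullable also add FOLLOW(N). Iterate to a fixed point.

In S → F f: F is followed by f, add FIRST(f) \ {ε} = { 'f' }
In F → F ;: F is followed by ';', add FIRST(';') \ {ε} = { ';' }
In S → Y f F: F is at the end, add FOLLOW(S)
In F → F S: F is followed by S, add FIRST(S) \ {ε} = { '/', ';', 'num' }

The FOLLOW sets referred to above (computed the same way, to a fixed point):
  FOLLOW(S) = { $, '/', ';', 'f', 'num' }

Taking the union: FOLLOW(F) = { $, '/', ';', 'f', 'num' }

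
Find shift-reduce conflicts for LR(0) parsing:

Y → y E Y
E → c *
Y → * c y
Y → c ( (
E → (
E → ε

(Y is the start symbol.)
Yes — I4: [E → .] vs [E → . (]

A shift-reduce conflict occurs when an LR(0) state has both:
  - a complete (reduce) item [A → α .] (dot at the end), and
  - a shift item [B → β . c γ] (dot before a terminal).

Augment with Y' → Y and build the canonical LR(0) collection (I0 = CLOSURE({[Y' → . Y]}), then GOTO on every symbol after a dot until no new states appear). It has 14 states:
  I0: { [Y → . * c y], [Y → . c ( (], [Y → . y E Y], [Y' → . Y] }  — shift
  I1: { [Y → * . c y] }  — shift
  I2: { [Y' → Y .] }  — accept
  I3: { [Y → c . ( (] }  — shift
  I4: { [E → . (], [E → . c *], [E → .], [Y → y . E Y] }  — shift, reduce
  I5: { [E → ( .] }  — reduce
  I6: { [Y → . * c y], [Y → . c ( (], [Y → . y E Y], [Y → y E . Y] }  — shift
  I7: { [E → c . *] }  — shift
  I8: { [E → c * .] }  — reduce
  I9: { [Y → y E Y .] }  — reduce
  I10: { [Y → c ( . (] }  — shift
  I11: { [Y → c ( ( .] }  — reduce
  I12: { [Y → * c . y] }  — shift
  I13: { [Y → * c y .] }  — reduce

I4 contains reduce item [E → .] and shift items [E → . (], [E → . c *] — shift-reduce conflict.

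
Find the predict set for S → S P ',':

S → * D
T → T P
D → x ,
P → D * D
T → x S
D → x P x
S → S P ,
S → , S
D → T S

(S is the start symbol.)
PREDICT(S → S P ',') = (FIRST(RHS) \ {ε}) ∪ (FOLLOW(S) if ε ∈ FIRST(RHS), i.e. RHS ⇒* ε)
FIRST(S) = { '*', ',' }
FIRST(S P ',') = { '*', ',' }
ε ∉ FIRST(S P ','), so FOLLOW(S) is not added.
PREDICT(S → S P ',') = { '*', ',' }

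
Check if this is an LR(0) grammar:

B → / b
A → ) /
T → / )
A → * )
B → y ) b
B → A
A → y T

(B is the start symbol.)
Augment with B' → B and build the canonical LR(0) collection (I0 = CLOSURE({[B' → . B]}), then GOTO on every symbol after a dot until no new states appear). It has 15 states:
  I0: { [A → . ) /], [A → . * )], [A → . y T], [B → . / b], [B → . A], [B → . y ) b], [B' → . B] }  — shift
  I1: { [A → ) . /] }  — shift
  I2: { [A → * . )] }  — shift
  I3: { [B → / . b] }  — shift
  I4: { [B → A .] }  — reduce
  I5: { [B' → B .] }  — accept
  I6: { [A → y . T], [B → y . ) b], [T → . / )] }  — shift
  I7: { [B → y ) . b] }  — shift
  I8: { [T → / . )] }  — shift
  I9: { [A → y T .] }  — reduce
  I10: { [T → / ) .] }  — reduce
  I11: { [B → y ) b .] }  — reduce
  I12: { [B → / b .] }  — reduce
  I13: { [A → * ) .] }  — reduce
  I14: { [A → ) / .] }  — reduce

Every state is either a pure shift/goto state or contains exactly one complete item and nothing to shift — no conflicts. The grammar is LR(0).

Answer: Yes, the grammar is LR(0)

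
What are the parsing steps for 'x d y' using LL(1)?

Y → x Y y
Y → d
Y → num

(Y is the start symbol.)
LL(1) parsing maintains a stack (initially the start symbol over $) and the input. At each step: if the stack top is a terminal, match it against the current input token; if it is a non-terminal N, replace it with the RHS of M[N, lookahead] (the unique production whose predict set contains the lookahead).

Stack is shown with the top on the left.

Stack    Input    Action
------------------------
Y $      x d y $  output Y → x Y y
x Y y $  x d y $  match 'x'
Y y $    d y $    output Y → d
d y $    d y $    match 'd'
y $      y $      match 'y'
$        $        accept

The string is accepted.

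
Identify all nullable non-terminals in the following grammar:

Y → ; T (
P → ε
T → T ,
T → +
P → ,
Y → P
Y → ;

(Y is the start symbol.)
{ 'P', 'Y' }

A non-terminal is nullable if it can derive ε (the empty string): either it has an ε-production, or it has a production whose right-hand side consists entirely of nullable non-terminals.

ε-productions: P → ε
So P is immediately nullable.
Y → P: every symbol on the right is nullable, so Y is nullable too.
No further non-terminal can be added: every production for the remaining non-terminals contains a terminal or a non-nullable non-terminal.
Nullable = { 'P', 'Y' }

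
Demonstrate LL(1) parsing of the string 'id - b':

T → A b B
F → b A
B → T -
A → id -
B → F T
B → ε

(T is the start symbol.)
Stack is shown with the top on the left.

Stack       Input     Action
----------------------------
T $         id - b $  output T → A b B
A b B $     id - b $  output A → id -
id - b B $  id - b $  match 'id'
- b B $     - b $     match '-'
b B $       b $       match 'b'
B $         $         output B → ε
$           $         accept

The string is accepted.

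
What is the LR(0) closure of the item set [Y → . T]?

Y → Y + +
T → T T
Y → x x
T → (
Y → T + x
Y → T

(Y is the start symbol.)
Start with: [Y → . T]
  [Y → . T] has the dot before T: add [T → . T T], [T → . (]
No further items can be added.

CLOSURE = { [T → . (], [T → . T T], [Y → . T] }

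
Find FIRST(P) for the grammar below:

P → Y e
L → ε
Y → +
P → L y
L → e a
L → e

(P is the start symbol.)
FIRST sets of the other non-terminals involved (by the same procedure, iterated to a fixed point):
  FIRST(Y) = { '+' }
  FIRST(L) = { 'e', ε }

From P → Y e:
  - Y is a non-terminal: add FIRST(Y) \ {ε} = { '+' }
    Y is not nullable, so stop
From P → L y:
  - L is a non-terminal: add FIRST(L) \ {ε} = { 'e' }
    L is nullable, so continue to the next symbol
  - y is a terminal: add 'y' and stop

Collecting: FIRST(P) = { '+', 'e', 'y' }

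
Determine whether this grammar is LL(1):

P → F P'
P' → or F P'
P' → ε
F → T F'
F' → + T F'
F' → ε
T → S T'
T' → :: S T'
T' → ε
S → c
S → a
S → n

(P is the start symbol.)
Yes, the grammar is LL(1).

A grammar is LL(1) if for each non-terminal N with multiple productions, the predict sets of those productions are pairwise disjoint, where PREDICT(N → α) = (FIRST(α) \ {ε}) ∪ (FOLLOW(N) if α ⇒* ε).

Relevant sets:
  FOLLOW(P') = { $ }
  FOLLOW(F') = { $, 'or' }
  FOLLOW(T') = { $, '+', 'or' }

For P':
  PREDICT(P' → or F P') = { 'or' }
  PREDICT(P' → ε) = { $ }
For F':
  PREDICT(F' → '+' T F') = { '+' }
  PREDICT(F' → ε) = { $, 'or' }
For T':
  PREDICT(T' → :: S T') = { '::' }
  PREDICT(T' → ε) = { $, '+', 'or' }
For S:
  PREDICT(S → c) = { 'c' }
  PREDICT(S → a) = { 'a' }
  PREDICT(S → n) = { 'n' }
P, F, T have a single production, so nothing to check there.

All predict sets are disjoint. The grammar IS LL(1).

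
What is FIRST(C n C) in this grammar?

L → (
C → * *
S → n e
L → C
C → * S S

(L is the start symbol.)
FIRST sets of the non-terminals involved (from the grammar, by fixed-point iteration):
  FIRST(C) = { '*' }

To compute FIRST(C n C), process the symbols left to right:
Symbol C is a non-terminal. Add FIRST(C) \ {ε} = { '*' }
C is not nullable (ε ∉ FIRST(C)), so stop here.
FIRST(C n C) = { '*' }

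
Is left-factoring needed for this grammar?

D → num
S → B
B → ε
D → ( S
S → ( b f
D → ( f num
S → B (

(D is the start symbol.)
Left-factoring is needed when two productions for the same non-terminal
share a common prefix on the right-hand side.

Productions for D:
  D → num
  D → ( S
  D → ( f num
Productions for S:
  S → B
  S → ( b f
  S → B (

Found common prefix '(' in productions for D
Found common prefix 'B' in productions for S

Answer: Yes, D has productions with common prefix '('; S has productions with common prefix 'B'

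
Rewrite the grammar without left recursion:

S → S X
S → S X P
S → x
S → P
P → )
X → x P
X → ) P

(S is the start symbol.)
S → x S'
S → P S'
S' → X S'
S' → X P S'
S' → ε
P → )
X → x P
X → ) P

S is directly left-recursive. The standard transformation for
  A → A α₁ | ... | A α_m | β₁ | ... | β_n
is
  A  → β₁ A' | ... | β_n A'
  A' → α₁ A' | ... | α_m A' | ε

S → x becomes S → x S'
S → P becomes S → P S'
S → S X becomes S' → X S'
S → S X P becomes S' → X P S'
Add S' → ε

Productions for other non-terminals are unchanged:
  P → )
  X → x P
  X → ) P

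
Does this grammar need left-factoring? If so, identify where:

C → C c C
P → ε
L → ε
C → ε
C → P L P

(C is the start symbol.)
No, left-factoring is not needed

Left-factoring is needed when two productions for the same non-terminal
share a common prefix on the right-hand side.

Productions for C:
  C → C c C
  C → ε
  C → P L P

No common prefixes found.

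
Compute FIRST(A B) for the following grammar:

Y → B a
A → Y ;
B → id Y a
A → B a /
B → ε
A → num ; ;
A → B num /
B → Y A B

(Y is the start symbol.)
FIRST sets of the non-terminals involved (from the grammar, by fixed-point iteration):
  FIRST(A) = { 'a', 'id', 'num' }

To compute FIRST(A B), process the symbols left to right:
Symbol A is a non-terminal. Add FIRST(A) \ {ε} = { 'a', 'id', 'num' }
A is not nullable (ε ∉ FIRST(A)), so stop here.
FIRST(A B) = { 'a', 'id', 'num' }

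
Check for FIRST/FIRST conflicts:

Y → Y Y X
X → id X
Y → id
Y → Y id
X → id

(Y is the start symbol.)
Yes. Y → Y Y X / Y → id on { 'id' }; Y → Y Y X / Y → Y id on { 'id' }; Y → id / Y → Y id on { 'id' }; X → id X / X → id on { 'id' }

A FIRST/FIRST conflict occurs when two productions N → α and N → β for the same non-terminal have FIRST(α) ∩ FIRST(β) ≠ ∅ (with ε ∈ FIRST of a nullable right-hand side, so two nullable alternatives also conflict).

FIRST sets of the non-terminals at (or reachable through a nullable prefix from) the front of some alternative:
  FIRST(Y) = { 'id' }

Productions for Y:
  Y → Y Y X: FIRST = { 'id' }
  Y → id: FIRST = { 'id' }
  Y → Y id: FIRST = { 'id' }
Productions for X:
  X → id X: FIRST = { 'id' }
  X → id: FIRST = { 'id' }

Conflict for Y: Y → Y Y X and Y → id
  Overlap: { 'id' }
Conflict for Y: Y → Y Y X and Y → Y id
  Overlap: { 'id' }
Conflict for Y: Y → id and Y → Y id
  Overlap: { 'id' }
Conflict for X: X → id X and X → id
  Overlap: { 'id' }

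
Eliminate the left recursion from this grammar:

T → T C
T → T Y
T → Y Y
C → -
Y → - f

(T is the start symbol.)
T is directly left-recursive. The standard transformation for
  A → A α₁ | ... | A α_m | β₁ | ... | β_n
is
  A  → β₁ A' | ... | β_n A'
  A' → α₁ A' | ... | α_m A' | ε

T → Y Y becomes T → Y Y T'
T → T C becomes T' → C T'
T → T Y becomes T' → Y T'
Add T' → ε

Productions for other non-terminals are unchanged:
  C → -
  Y → - f

Resulting grammar:
T → Y Y T'
T' → C T'
T' → Y T'
T' → ε
C → -
Y → - f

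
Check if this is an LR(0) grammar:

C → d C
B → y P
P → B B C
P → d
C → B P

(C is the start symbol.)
Yes, the grammar is LR(0)

A grammar is LR(0) if no state in the canonical LR(0) collection has:
  - both a shift item (dot before a terminal) and a complete item (shift-reduce conflict), or
  - two or more complete items (reduce-reduce conflict; the accept item [C' → C .] counts as a complete item here).

Augment with C' → C and build the canonical LR(0) collection (I0 = CLOSURE({[C' → . C]}), then GOTO on every symbol after a dot until no new states appear). It has 12 states:
  I0: { [B → . y P], [C → . B P], [C → . d C], [C' → . C] }  — shift
  I1: { [B → . y P], [C → B . P], [P → . B B C], [P → . d] }  — shift
  I2: { [C' → C .] }  — accept
  I3: { [B → . y P], [C → . B P], [C → . d C], [C → d . C] }  — shift
  I4: { [B → . y P], [B → y . P], [P → . B B C], [P → . d] }  — shift
  I5: { [B → . y P], [P → B . B C] }  — shift
  I6: { [B → y P .] }  — reduce
  I7: { [P → d .] }  — reduce
  I8: { [B → . y P], [C → . B P], [C → . d C], [P → B B . C] }  — shift
  I9: { [P → B B C .] }  — reduce
  I10: { [C → d C .] }  — reduce
  I11: { [C → B P .] }  — reduce

Every state is either a pure shift/goto state or contains exactly one complete item and nothing to shift — no conflicts. The grammar is LR(0).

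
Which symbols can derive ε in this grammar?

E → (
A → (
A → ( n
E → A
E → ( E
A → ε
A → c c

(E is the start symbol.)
{ 'A', 'E' }

A non-terminal is nullable if it can derive ε (the empty string): either it has an ε-production, or it has a production whose right-hand side consists entirely of nullable non-terminals.

ε-productions: A → ε
So A is immediately nullable.
E → A: every symbol on the right is nullable, so E is nullable too.
Every non-terminal is now nullable.
Nullable = { 'A', 'E' }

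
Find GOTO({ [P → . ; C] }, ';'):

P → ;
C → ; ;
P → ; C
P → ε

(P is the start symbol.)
GOTO(I, ';') = CLOSURE({ [A → αX.β] : [A → α.Xβ] ∈ I, X = ';' })

Items with dot before ';', with the dot advanced:
  [P → . ; C] → [P → ; . C]
Closure of the advanced items:
  [P → ; . C] has the dot before C: add [C → . ; ;]

GOTO = { [C → . ; ;], [P → ; . C] }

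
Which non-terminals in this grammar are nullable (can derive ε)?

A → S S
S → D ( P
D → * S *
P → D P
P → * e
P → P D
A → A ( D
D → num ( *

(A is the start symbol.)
A non-terminal is nullable if it can derive ε (the empty string): either it has an ε-production, or it has a production whose right-hand side consists entirely of nullable non-terminals.

There are no ε-productions, so no non-terminal can derive ε.
No non-terminals are nullable.

Answer: None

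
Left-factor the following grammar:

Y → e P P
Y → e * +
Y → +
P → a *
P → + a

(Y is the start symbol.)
Y → e Y'
Y' → P P
Y' → * +
Y → +
P → a *
P → + a

Left-factoring transforms A → αβ₁ | αβ₂ into A → αA' and A' → β₁ | β₂
(α is the longest common prefix among the alternatives). Repeat until
no nonterminal has two alternatives with a common prefix.

Round 1: Y has alternatives sharing prefix 'e'. Introduce Y': Y → e Y'
  Add: Y' → P P
  Add: Y' → * +

No remaining common prefixes — done.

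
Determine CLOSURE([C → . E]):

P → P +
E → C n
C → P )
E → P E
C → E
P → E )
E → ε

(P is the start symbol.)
{ [C → . E], [C → . P )], [E → . C n], [E → . P E], [E → .], [P → . E )], [P → . P +] }

To compute CLOSURE, for each item [A → α.Bβ] where B is a non-terminal, add [B → .γ] for all productions B → γ; repeat for the newly added items until nothing changes.

Start with: [C → . E]
  [C → . E] has the dot before E: add [E → . C n], [E → . P E], [E → .]
  [E → . C n] has the dot before C: add [C → . P )]
  [E → . P E] has the dot before P: add [P → . P +], [P → . E )]
No further items can be added.

CLOSURE = { [C → . E], [C → . P )], [E → . C n], [E → . P E], [E → .], [P → . E )], [P → . P +] }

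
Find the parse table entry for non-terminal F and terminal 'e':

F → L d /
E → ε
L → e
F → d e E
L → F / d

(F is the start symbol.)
To find M[F, 'e'], we find productions for F where 'e' is in the predict set (PREDICT(N → α) = (FIRST(α) \ {ε}) ∪ (FOLLOW(N) if α ⇒* ε)).

Relevant sets:
  FIRST(L) = { 'd', 'e' }

F → L d /: PREDICT = { 'd', 'e' }
  'e' is in predict set, so this production goes in M[F, 'e']
F → d e E: PREDICT = { 'd' }

M[F, 'e'] = F → L d /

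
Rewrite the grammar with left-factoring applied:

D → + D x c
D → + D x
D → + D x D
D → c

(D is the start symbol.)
Left-factoring transforms A → αβ₁ | αβ₂ into A → αA' and A' → β₁ | β₂
(α is the longest common prefix among the alternatives). Repeat until
no nonterminal has two alternatives with a common prefix.

Round 1: D has alternatives sharing prefix '+ D x'. Introduce D': D → + D x D'
  Add: D' → c
  Add: D' → ε
  Add: D' → D

No remaining common prefixes — done.

Resulting grammar:
D → + D x D'
D' → c
D' → ε
D' → D
D → c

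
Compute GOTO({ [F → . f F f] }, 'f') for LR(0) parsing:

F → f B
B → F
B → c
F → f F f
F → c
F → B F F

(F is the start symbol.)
{ [B → . F], [B → . c], [F → . B F F], [F → . c], [F → . f B], [F → . f F f], [F → f . F f] }

GOTO(I, 'f') = CLOSURE({ [A → αX.β] : [A → α.Xβ] ∈ I, X = 'f' })

Items with dot before 'f', with the dot advanced:
  [F → . f F f] → [F → f . F f]
Closure of the advanced items:
  [F → f . F f] has the dot before F: add [F → . f B], [F → . f F f], [F → . c], [F → . B F F]
  [F → . B F F] has the dot before B: add [B → . F], [B → . c]

GOTO = { [B → . F], [B → . c], [F → . B F F], [F → . c], [F → . f B], [F → . f F f], [F → f . F f] }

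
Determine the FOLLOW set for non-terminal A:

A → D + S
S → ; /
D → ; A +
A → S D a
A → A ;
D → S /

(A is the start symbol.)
To compute FOLLOW(A), find every occurrence of A on a right-hand side N → α A β: add FIRST(β) \ {ε}, and if β is empty or nullable also add FOLLOW(N). Iterate to a fixed point.

A is the start symbol, so $ ∈ FOLLOW(A).
In D → ; A +: A is followed by '+', add FIRST('+') \ {ε} = { '+' }
In A → A ;: A is followed by ';', add FIRST(';') \ {ε} = { ';' }

Taking the union: FOLLOW(A) = { $, '+', ';' }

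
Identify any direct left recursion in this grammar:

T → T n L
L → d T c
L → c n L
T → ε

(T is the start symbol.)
Yes, T is left-recursive

Direct left recursion occurs when N → N α for some non-terminal N (the right-hand side begins with the left-hand side itself).

T → T n L: LEFT RECURSIVE (starts with T)
L → d T c: starts with d
L → c n L: starts with c
T → ε: starts with ε

The grammar has direct left recursion on: T.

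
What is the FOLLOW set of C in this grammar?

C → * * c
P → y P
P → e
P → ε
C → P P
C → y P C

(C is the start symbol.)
C is the start symbol, so $ ∈ FOLLOW(C).
In C → y P C: C is at the end; this adds FOLLOW(C) to itself — nothing new

Taking the union: FOLLOW(C) = { $ }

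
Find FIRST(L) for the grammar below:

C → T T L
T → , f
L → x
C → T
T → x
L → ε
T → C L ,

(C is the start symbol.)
{ 'x', ε }

To compute FIRST(L), examine every production with L on the left-hand side, reading each right-hand side left to right until a non-nullable symbol is reached.

From L → x:
  - x is a terminal: add 'x' and stop
From L → ε:
  - ε-production, so ε ∈ FIRST(L)

Collecting: FIRST(L) = { 'x', ε }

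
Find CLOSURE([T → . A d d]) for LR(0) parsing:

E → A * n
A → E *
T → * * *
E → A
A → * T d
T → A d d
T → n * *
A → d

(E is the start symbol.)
Start with: [T → . A d d]
  [T → . A d d] has the dot before A: add [A → . E *], [A → . * T d], [A → . d]
  [A → . E *] has the dot before E: add [E → . A * n], [E → . A]
No further items can be added.

CLOSURE = { [A → . * T d], [A → . E *], [A → . d], [E → . A * n], [E → . A], [T → . A d d] }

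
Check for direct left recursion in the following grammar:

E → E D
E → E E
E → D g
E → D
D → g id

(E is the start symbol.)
Direct left recursion occurs when N → N α for some non-terminal N (the right-hand side begins with the left-hand side itself).

E → E D: LEFT RECURSIVE (starts with E)
E → E E: LEFT RECURSIVE (starts with E)
E → D g: starts with D
E → D: starts with D
D → g id: starts with g

The grammar has direct left recursion on: E.

Answer: Yes, E is left-recursive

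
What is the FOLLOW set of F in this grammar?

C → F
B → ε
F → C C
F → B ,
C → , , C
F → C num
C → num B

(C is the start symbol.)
{ $, ',', 'num' }

To compute FOLLOW(F), find every occurrence of F on a right-hand side N → α F β: add FIRST(β) \ {ε}, and if β is empty or nullable also add FOLLOW(N). Iterate to a fixed point.

In C → F: F is at the end, add FOLLOW(C)

The FOLLOW sets referred to above (computed the same way, to a fixed point):
  FOLLOW(C) = { $, ',', 'num' }

Taking the union: FOLLOW(F) = { $, ',', 'num' }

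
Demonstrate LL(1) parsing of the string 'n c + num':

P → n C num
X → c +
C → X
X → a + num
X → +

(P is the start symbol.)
LL(1) parsing maintains a stack (initially the start symbol over $) and the input. At each step: if the stack top is a terminal, match it against the current input token; if it is a non-terminal N, replace it with the RHS of M[N, lookahead] (the unique production whose predict set contains the lookahead).

Stack is shown with the top on the left.

Stack      Input        Action
------------------------------
P $        n c + num $  output P → n C num
n C num $  n c + num $  match 'n'
C num $    c + num $    output C → X
X num $    c + num $    output X → c +
c + num $  c + num $    match 'c'
+ num $    + num $      match '+'
num $      num $        match 'num'
$          $            accept

The string is accepted.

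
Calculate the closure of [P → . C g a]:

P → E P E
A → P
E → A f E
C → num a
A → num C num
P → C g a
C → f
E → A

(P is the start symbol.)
{ [C → . f], [C → . num a], [P → . C g a] }

To compute CLOSURE, for each item [A → α.Bβ] where B is a non-terminal, add [B → .γ] for all productions B → γ; repeat for the newly added items until nothing changes.

Start with: [P → . C g a]
  [P → . C g a] has the dot before C: add [C → . num a], [C → . f]
No further items can be added.

CLOSURE = { [C → . f], [C → . num a], [P → . C g a] }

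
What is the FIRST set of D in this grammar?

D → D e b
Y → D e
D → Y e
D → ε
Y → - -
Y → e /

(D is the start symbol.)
FIRST sets of the other non-terminals involved (by the same procedure, iterated to a fixed point):
  FIRST(Y) = { '-', 'e' }

From D → D e b:
  - D is the symbol being defined: contributes nothing new
    D is nullable, so continue to the next symbol
  - e is a terminal: add 'e' and stop
From D → Y e:
  - Y is a non-terminal: add FIRST(Y) \ {ε} = { '-', 'e' }
    Y is not nullable, so stop
From D → ε:
  - ε-production, so ε ∈ FIRST(D)

Collecting: FIRST(D) = { '-', 'e', ε }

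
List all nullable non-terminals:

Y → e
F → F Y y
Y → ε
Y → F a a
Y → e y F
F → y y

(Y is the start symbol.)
{ 'Y' }

ε-productions: Y → ε
So Y is immediately nullable.
No further non-terminal can be added: every production for the remaining non-terminals contains a terminal or a non-nullable non-terminal.
Nullable = { 'Y' }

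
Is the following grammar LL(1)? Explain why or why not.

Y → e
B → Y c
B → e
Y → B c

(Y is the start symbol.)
A grammar is LL(1) if for each non-terminal N with multiple productions, the predict sets of those productions are pairwise disjoint, where PREDICT(N → α) = (FIRST(α) \ {ε}) ∪ (FOLLOW(N) if α ⇒* ε).

Relevant sets:
  FIRST(B) = { 'e' }
  FIRST(Y) = { 'e' }

For Y:
  PREDICT(Y → e) = { 'e' }
  PREDICT(Y → B c) = { 'e' }
For B:
  PREDICT(B → Y c) = { 'e' }
  PREDICT(B → e) = { 'e' }

Conflict found: Predict set conflict for Y: { 'e' }
The grammar is NOT LL(1).

Answer: No. Predict set conflict for Y: { 'e' }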